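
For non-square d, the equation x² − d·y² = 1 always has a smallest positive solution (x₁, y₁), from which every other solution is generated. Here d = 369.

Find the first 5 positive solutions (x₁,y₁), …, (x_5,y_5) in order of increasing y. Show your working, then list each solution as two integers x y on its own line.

8396801 437120
141012534067201 7340819306240
2368108374136006451201 123278797782910239360
39769069528107045198367948801 2070295065004669620717268480
667865925565355162349028245713920001 34767711344252426473018978470025600

d=369: √d = [19; 4,1,3,2,7,4,7,2,3,1,4,38] (ℓ=12, even), read p_11/q_11
k=0  a_k=19  p_k/q_k = 19/1
k=1  a_k=4  p_k/q_k = 77/4
k=2  a_k=1  p_k/q_k = 96/5
…
k=4  a_k=2  p_k/q_k = 826/43
…
k=6  a_k=4  p_k/q_k = 25414/1323
…
k=10  a_k=1  p_k/q_k = 1758061/91521
k=11  a_k=4  p_k/q_k = 8396801/437120
(x₁, y₁) = (8396801, 437120);  8396801² − 369·437120² = 1 ✓
n=2: (8396801,437120)∘(8396801,437120) = (8396801·8396801+369·437120·437120, 8396801·437120+437120·8396801) = (141012534067201,7340819306240)
n=3: (141012534067201,7340819306240)∘(8396801,437120) = (8396801·141012534067201+369·437120·7340819306240, 8396801·7340819306240+437120·141012534067201) = (2368108374136006451201,123278797782910239360)
n=4: (2368108374136006451201,123278797782910239360)∘(8396801,437120) = (8396801·2368108374136006451201+369·437120·123278797782910239360, 8396801·123278797782910239360+437120·2368108374136006451201) = (39769069528107045198367948801,2070295065004669620717268480)
n=5: (39769069528107045198367948801,2070295065004669620717268480)∘(8396801,437120) = (8396801·39769069528107045198367948801+369·437120·2070295065004669620717268480, 8396801·2070295065004669620717268480+437120·39769069528107045198367948801) = (667865925565355162349028245713920001,34767711344252426473018978470025600)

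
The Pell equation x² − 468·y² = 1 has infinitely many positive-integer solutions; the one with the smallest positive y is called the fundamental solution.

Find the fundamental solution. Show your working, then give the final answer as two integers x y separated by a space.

√468 → a₀=21, period (1,1,1,2,1,1,1,42); ℓ=8 even so k=7
a_0=21:  p_0=21·1+0=21,  q_0=21·0+1=1
…
a_4=2:  p_4=2·65+43=173,  q_4=2·3+2=8
…
a_6=1:  p_6=1·238+173=411,  q_6=1·11+8=19
a_7=1:  p_7=1·411+238=649,  q_7=1·19+11=30
fundamental: x₁=649, y₁=30  (since 421201 − 468·900 = 1)

649 30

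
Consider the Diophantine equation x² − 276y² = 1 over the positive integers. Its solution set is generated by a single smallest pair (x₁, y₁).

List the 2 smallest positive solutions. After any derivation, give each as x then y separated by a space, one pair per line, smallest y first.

√276 → a₀=16, period (1,1,1,1,2,2,2,1,1,1,1,32); ℓ=12 even so k=11
step 0: (16, 1)  from 16·(1,0) + (0,1)
step 1: (17, 1)  from 1·(16,1) + (1,0)
…
step 3: (50, 3)  from 1·(33,2) + (17,1)
…
step 5: (216, 13)  from 2·(83,5) + (50,3)
step 6: (515, 31)  from 2·(216,13) + (83,5)
step 7: (1246, 75)  from 2·(515,31) + (216,13)
…
step 9: (3007, 181)  from 1·(1761,106) + (1246,75)
step 10: (4768, 287)  from 1·(3007,181) + (1761,106)
step 11: (7775, 468)  from 1·(4768,287) + (3007,181)
(x₁, y₁) = (7775, 468);  7775² − 276·468² = 1 ✓
(x_2, y_2) = (7775·7775 + 276·468·468, 7775·468 + 468·7775) = (120901249, 7277400)

7775 468
120901249 7277400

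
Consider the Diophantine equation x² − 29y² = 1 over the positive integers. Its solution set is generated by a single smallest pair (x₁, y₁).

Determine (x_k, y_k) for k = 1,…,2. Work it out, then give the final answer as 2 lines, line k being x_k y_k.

d=29: √d = [5; 2,1,1,2,10] (ℓ=5, odd), read p_9/q_9
step 0: (5, 1)  from 5·(1,0) + (0,1)
step 1: (11, 2)  from 2·(5,1) + (1,0)
…
step 3: (27, 5)  from 1·(16,3) + (11,2)
step 4: (70, 13)  from 2·(27,5) + (16,3)
step 5: (727, 135)  from 10·(70,13) + (27,5)
step 6: (1524, 283)  from 2·(727,135) + (70,13)
…
step 8: (3775, 701)  from 1·(2251,418) + (1524,283)
step 9: (9801, 1820)  from 2·(3775,701) + (2251,418)
→ (9801, 1820).  Check: 9801²=96059601, 29·1820²=96059600, difference 1.
k=2:  x_2 = 9801·9801+29·1820·1820 = 192119201,  y_2 = 9801·1820+1820·9801 = 35675640

9801 1820
192119201 35675640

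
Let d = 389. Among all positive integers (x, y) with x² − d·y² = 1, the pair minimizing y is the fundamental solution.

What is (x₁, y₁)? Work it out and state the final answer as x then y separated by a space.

[19; 1,2,1,1,1,1,2,1,38] for √389; ℓ=9 ⇒ convergent index 17
step 0: (19, 1)  from 19·(1,0) + (0,1)
step 1: (20, 1)  from 1·(19,1) + (1,0)
…
step 4: (138, 7)  from 1·(79,4) + (59,3)
step 5: (217, 11)  from 1·(138,7) + (79,4)
…
step 7: (927, 47)  from 2·(355,18) + (217,11)
…
step 11: (151493, 7681)  from 2·(50925,2582) + (49643,2517)
…
step 16: (2376809, 120509)  from 2·(910240,46151) + (556329,28207)
step 17: (3287049, 166660)  from 1·(2376809,120509) + (910240,46151)
→ (3287049, 166660).  Check: 3287049²=10804691128401, 389·166660²=10804691128400, difference 1.

3287049 166660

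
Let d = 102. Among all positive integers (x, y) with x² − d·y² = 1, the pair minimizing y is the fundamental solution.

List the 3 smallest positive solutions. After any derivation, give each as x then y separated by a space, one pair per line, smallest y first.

101 10
20401 2020
4120901 408030

√102 → a₀=10, period (10,20); ℓ=2 even so k=1
i=0: a=10 ⇒ p=10, q=1
i=1: a=10 ⇒ p=101, q=10
(x₁, y₁) = (101, 10);  101² − 102·10² = 1 ✓
k=2:  x_2 = 101·101+102·10·10 = 20401,  y_2 = 101·10+10·101 = 2020
k=3:  x_3 = 101·20401+102·10·2020 = 4120901,  y_3 = 101·2020+10·20401 = 408030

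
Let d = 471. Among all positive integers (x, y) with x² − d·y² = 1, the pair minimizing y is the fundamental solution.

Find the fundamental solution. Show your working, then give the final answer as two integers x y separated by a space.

7838695 361188

d=471: √d = [21; 1,2,2,1,3,…,2,1,42] (ℓ=14, even), read p_13/q_13
i=0: a=21 ⇒ p=21, q=1
…
i=2: a=2 ⇒ p=65, q=3
i=3: a=2 ⇒ p=152, q=7
i=4: a=1 ⇒ p=217, q=10
i=5: a=3 ⇒ p=803, q=37
i=6: a=4 ⇒ p=3429, q=158
i=7: a=14 ⇒ p=48809, q=2249
i=8: a=4 ⇒ p=198665, q=9154
i=9: a=3 ⇒ p=644804, q=29711
i=10: a=1 ⇒ p=843469, q=38865
i=11: a=2 ⇒ p=2331742, q=107441
i=12: a=2 ⇒ p=5506953, q=253747
i=13: a=1 ⇒ p=7838695, q=361188
→ (7838695, 361188).  Check: 7838695²=61445139303025, 471·361188²=61445139303024, difference 1.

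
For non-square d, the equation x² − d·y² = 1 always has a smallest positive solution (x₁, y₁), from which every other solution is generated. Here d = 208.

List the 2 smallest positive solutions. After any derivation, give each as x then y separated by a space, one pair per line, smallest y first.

649 45
842401 58410

√208 = [14; 2,2,1,2,2,28, …], period ℓ=6 (even) → k=5
step 0: (14, 1)  from 14·(1,0) + (0,1)
step 1: (29, 2)  from 2·(14,1) + (1,0)
…
step 3: (101, 7)  from 1·(72,5) + (29,2)
step 4: (274, 19)  from 2·(101,7) + (72,5)
step 5: (649, 45)  from 2·(274,19) + (101,7)
fundamental: x₁=649, y₁=45  (since 421201 − 208·2025 = 1)
n=2: (649,45)∘(649,45) = (649·649+208·45·45, 649·45+45·649) = (842401,58410)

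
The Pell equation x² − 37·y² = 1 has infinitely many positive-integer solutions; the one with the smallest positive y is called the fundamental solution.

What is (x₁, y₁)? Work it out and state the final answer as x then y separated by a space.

[6; 12] for √37; ℓ=1 ⇒ convergent index 1
a_0=6:  p_0=6·1+0=6,  q_0=6·0+1=1
a_1=12:  p_1=12·6+1=73,  q_1=12·1+0=12
fundamental: x₁=73, y₁=12  (since 5329 − 37·144 = 1)

73 12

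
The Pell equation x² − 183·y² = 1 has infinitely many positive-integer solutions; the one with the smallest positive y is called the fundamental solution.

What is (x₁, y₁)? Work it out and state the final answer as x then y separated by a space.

d=183: √d = [13; 1,1,8,1,1,26] (ℓ=6, even), read p_5/q_5
i=0: a=13 ⇒ p=13, q=1
…
i=3: a=8 ⇒ p=230, q=17
i=4: a=1 ⇒ p=257, q=19
i=5: a=1 ⇒ p=487, q=36
→ (487, 36).  Check: 487²=237169, 183·36²=237168, difference 1.

487 36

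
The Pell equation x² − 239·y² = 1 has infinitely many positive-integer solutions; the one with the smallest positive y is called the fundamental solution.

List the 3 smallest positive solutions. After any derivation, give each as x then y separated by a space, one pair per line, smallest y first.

√239 → a₀=15, period (2,5,1,2,4,15,4,2,1,5,2,30); ℓ=12 even so k=11
i=0: a=15 ⇒ p=15, q=1
…
i=2: a=5 ⇒ p=170, q=11
…
i=10: a=5 ⇒ p=2847431, q=184185
i=11: a=2 ⇒ p=6195120, q=400729
(x₁, y₁) = (6195120, 400729);  6195120² − 239·400729² = 1 ✓
(x_2, y_2) = (6195120·6195120 + 239·400729·400729, 6195120·400729 + 400729·6195120) = (76759023628799, 4965128484960)
(x_3, y_3) = (6195120·76759023628799 + 239·400729·4965128484960, 6195120·4965128484960 + 400729·76759023628799) = (951062724926484326640, 61519133559490389671)

6195120 400729
76759023628799 4965128484960
951062724926484326640 61519133559490389671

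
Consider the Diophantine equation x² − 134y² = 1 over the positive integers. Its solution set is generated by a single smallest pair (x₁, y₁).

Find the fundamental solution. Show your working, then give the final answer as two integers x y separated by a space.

d=134: √d = [11; 1,1,2,1,3,…,1,1,22] (ℓ=14, even), read p_13/q_13
step 0: (11, 1)  from 11·(1,0) + (0,1)
step 1: (12, 1)  from 1·(11,1) + (1,0)
…
step 3: (58, 5)  from 2·(23,2) + (12,1)
step 4: (81, 7)  from 1·(58,5) + (23,2)
…
step 6: (382, 33)  from 1·(301,26) + (81,7)
step 7: (4121, 356)  from 10·(382,33) + (301,26)
…
step 9: (17630, 1523)  from 3·(4503,389) + (4121,356)
step 10: (22133, 1912)  from 1·(17630,1523) + (4503,389)
step 11: (61896, 5347)  from 2·(22133,1912) + (17630,1523)
step 12: (84029, 7259)  from 1·(61896,5347) + (22133,1912)
step 13: (145925, 12606)  from 1·(84029,7259) + (61896,5347)
fundamental: x₁=145925, y₁=12606  (since 21294105625 − 134·158911236 = 1)

145925 12606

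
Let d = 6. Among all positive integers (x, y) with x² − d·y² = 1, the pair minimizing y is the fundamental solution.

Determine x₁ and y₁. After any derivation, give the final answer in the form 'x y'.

d=6: √d = [2; 2,4] (ℓ=2, even), read p_1/q_1
step 0: (2, 1)  from 2·(1,0) + (0,1)
step 1: (5, 2)  from 2·(2,1) + (1,0)
fundamental: x₁=5, y₁=2  (since 25 − 6·4 = 1)

5 2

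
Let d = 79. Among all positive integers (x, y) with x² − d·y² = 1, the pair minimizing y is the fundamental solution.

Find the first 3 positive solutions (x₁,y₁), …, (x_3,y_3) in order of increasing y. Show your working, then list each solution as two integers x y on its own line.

√79 → a₀=8, period (1,7,1,16); ℓ=4 even so k=3
step 0: (8, 1)  from 8·(1,0) + (0,1)
…
step 2: (71, 8)  from 7·(9,1) + (8,1)
step 3: (80, 9)  from 1·(71,8) + (9,1)
→ (80, 9).  Check: 80²=6400, 79·9²=6399, difference 1.
k=2:  x_2 = 80·80+79·9·9 = 12799,  y_2 = 80·9+9·80 = 1440
k=3:  x_3 = 80·12799+79·9·1440 = 2047760,  y_3 = 80·1440+9·12799 = 230391

80 9
12799 1440
2047760 230391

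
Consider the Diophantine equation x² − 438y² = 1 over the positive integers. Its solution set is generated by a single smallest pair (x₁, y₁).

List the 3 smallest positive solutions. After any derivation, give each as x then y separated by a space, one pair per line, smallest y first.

293 14
171697 8204
100614149 4807530

d=438: √d = [20; 1,12,1,40] (ℓ=4, even), read p_3/q_3
step 0: (20, 1)  from 20·(1,0) + (0,1)
step 1: (21, 1)  from 1·(20,1) + (1,0)
step 2: (272, 13)  from 12·(21,1) + (20,1)
step 3: (293, 14)  from 1·(272,13) + (21,1)
→ (293, 14).  Check: 293²=85849, 438·14²=85848, difference 1.
(293+14√438)^2 = 171697 + 8204√438
(293+14√438)^3 = 100614149 + 4807530√438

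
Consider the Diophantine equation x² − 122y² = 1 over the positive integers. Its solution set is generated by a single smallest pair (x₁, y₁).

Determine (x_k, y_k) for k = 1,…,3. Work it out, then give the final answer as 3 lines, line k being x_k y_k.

√122 → a₀=11, period (22); ℓ=1 odd so k=1
a_0=11:  p_0=11·1+0=11,  q_0=11·0+1=1
a_1=22:  p_1=22·11+1=243,  q_1=22·1+0=22
(x₁, y₁) = (243, 22);  243² − 122·22² = 1 ✓
n=2: (243,22)∘(243,22) = (243·243+122·22·22, 243·22+22·243) = (118097,10692)
n=3: (118097,10692)∘(243,22) = (243·118097+122·22·10692, 243·10692+22·118097) = (57394899,5196290)

243 22
118097 10692
57394899 5196290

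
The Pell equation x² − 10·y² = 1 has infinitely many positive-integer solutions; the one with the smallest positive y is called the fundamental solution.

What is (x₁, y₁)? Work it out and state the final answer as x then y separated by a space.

19 6

√10 → a₀=3, period (6); ℓ=1 odd so k=1
step 0: (3, 1)  from 3·(1,0) + (0,1)
step 1: (19, 6)  from 6·(3,1) + (1,0)
fundamental: x₁=19, y₁=6  (since 361 − 10·36 = 1)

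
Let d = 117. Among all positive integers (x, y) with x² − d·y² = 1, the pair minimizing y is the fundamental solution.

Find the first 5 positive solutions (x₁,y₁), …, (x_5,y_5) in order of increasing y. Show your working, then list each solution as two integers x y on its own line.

d=117: √d = [10; 1,4,2,4,1,20] (ℓ=6, even), read p_5/q_5
step 0: (10, 1)  from 10·(1,0) + (0,1)
step 1: (11, 1)  from 1·(10,1) + (1,0)
step 2: (54, 5)  from 4·(11,1) + (10,1)
step 3: (119, 11)  from 2·(54,5) + (11,1)
step 4: (530, 49)  from 4·(119,11) + (54,5)
step 5: (649, 60)  from 1·(530,49) + (119,11)
(x₁, y₁) = (649, 60);  649² − 117·60² = 1 ✓
(649+60√117)^2 = 842401 + 77880√117
(649+60√117)^3 = 1093435849 + 101088180√117
(649+60√117)^4 = 1419278889601 + 131212379760√117
(649+60√117)^5 = 1842222905266249 + 170313567840300√117

649 60
842401 77880
1093435849 101088180
1419278889601 131212379760
1842222905266249 170313567840300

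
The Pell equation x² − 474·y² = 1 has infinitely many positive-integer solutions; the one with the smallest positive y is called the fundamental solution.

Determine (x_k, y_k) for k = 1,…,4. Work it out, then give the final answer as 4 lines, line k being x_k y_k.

√474 → a₀=21, period (1,3,2,1,1,…,3,1,42); ℓ=14 even so k=13
step 0: (21, 1)  from 21·(1,0) + (0,1)
…
step 2: (87, 4)  from 3·(22,1) + (21,1)
…
step 4: (283, 13)  from 1·(196,9) + (87,4)
…
step 6: (762, 35)  from 1·(479,22) + (283,13)
…
step 8: (5813, 267)  from 1·(5051,232) + (762,35)
…
step 11: (44218, 2031)  from 2·(16677,766) + (10864,499)
step 12: (149331, 6859)  from 3·(44218,2031) + (16677,766)
step 13: (193549, 8890)  from 1·(149331,6859) + (44218,2031)
fundamental: x₁=193549, y₁=8890  (since 37461215401 − 474·79032100 = 1)
n=2: (193549,8890)∘(193549,8890) = (193549·193549+474·8890·8890, 193549·8890+8890·193549) = (74922430801,3441301220)
n=3: (74922430801,3441301220)∘(193549,8890) = (193549·74922430801+474·8890·3441301220, 193549·3441301220+8890·74922430801) = (29002323118011949,1332120819650670)
n=4: (29002323118011949,1332120819650670)∘(193549,8890) = (193549·29002323118011949+474·8890·1332120819650670, 193549·1332120819650670+8890·29002323118011949) = (11226741274261267003201,515661305041693754440)

193549 8890
74922430801 3441301220
29002323118011949 1332120819650670
11226741274261267003201 515661305041693754440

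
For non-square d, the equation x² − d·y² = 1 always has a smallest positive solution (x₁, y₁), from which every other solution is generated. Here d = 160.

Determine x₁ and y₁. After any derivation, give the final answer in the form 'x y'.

√160 → a₀=12, period (1,1,1,5,1,1,1,24); ℓ=8 even so k=7
i=0: a=12 ⇒ p=12, q=1
…
i=2: a=1 ⇒ p=25, q=2
…
i=4: a=5 ⇒ p=215, q=17
i=5: a=1 ⇒ p=253, q=20
i=6: a=1 ⇒ p=468, q=37
i=7: a=1 ⇒ p=721, q=57
→ (721, 57).  Check: 721²=519841, 160·57²=519840, difference 1.

721 57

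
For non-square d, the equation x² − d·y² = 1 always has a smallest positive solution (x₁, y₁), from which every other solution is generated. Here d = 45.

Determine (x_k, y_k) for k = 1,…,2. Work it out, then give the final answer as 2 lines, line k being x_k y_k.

161 24
51841 7728

[6; 1,2,2,2,1,12] for √45; ℓ=6 ⇒ convergent index 5
a_0=6:  p_0=6·1+0=6,  q_0=6·0+1=1
a_1=1:  p_1=1·6+1=7,  q_1=1·1+0=1
a_2=2:  p_2=2·7+6=20,  q_2=2·1+1=3
a_3=2:  p_3=2·20+7=47,  q_3=2·3+1=7
a_4=2:  p_4=2·47+20=114,  q_4=2·7+3=17
a_5=1:  p_5=1·114+47=161,  q_5=1·17+7=24
fundamental: x₁=161, y₁=24  (since 25921 − 45·576 = 1)
k=2:  x_2 = 161·161+45·24·24 = 51841,  y_2 = 161·24+24·161 = 7728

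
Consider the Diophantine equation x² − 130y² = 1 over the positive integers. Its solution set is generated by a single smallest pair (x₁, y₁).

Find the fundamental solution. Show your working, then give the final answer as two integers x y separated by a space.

6499 570

√130 = [11; 2,2,22, …], period ℓ=3 (odd) → k=5
k=0  a_k=11  p_k/q_k = 11/1
k=1  a_k=2  p_k/q_k = 23/2
k=2  a_k=2  p_k/q_k = 57/5
k=3  a_k=22  p_k/q_k = 1277/112
k=4  a_k=2  p_k/q_k = 2611/229
k=5  a_k=2  p_k/q_k = 6499/570
fundamental: x₁=6499, y₁=570  (since 42237001 − 130·324900 = 1)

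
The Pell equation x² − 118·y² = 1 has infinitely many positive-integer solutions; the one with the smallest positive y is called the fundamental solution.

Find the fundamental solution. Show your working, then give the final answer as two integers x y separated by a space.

√118 = [10; 1,6,3,2,10,2,3,6,1,20, …], period ℓ=10 (even) → k=9
a_0=10:  p_0=10·1+0=10,  q_0=10·0+1=1
…
a_3=3:  p_3=3·76+11=239,  q_3=3·7+1=22
a_4=2:  p_4=2·239+76=554,  q_4=2·22+7=51
…
a_8=6:  p_8=6·42115+12112=264802,  q_8=6·3877+1115=24377
a_9=1:  p_9=1·264802+42115=306917,  q_9=1·24377+3877=28254
→ (306917, 28254).  Check: 306917²=94198044889, 118·28254²=94198044888, difference 1.

306917 28254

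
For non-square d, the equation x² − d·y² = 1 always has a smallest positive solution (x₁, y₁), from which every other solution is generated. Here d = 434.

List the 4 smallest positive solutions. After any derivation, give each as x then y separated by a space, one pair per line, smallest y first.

125 6
31249 1500
7812125 374994
1953000001 93747000

[20; 1,4,1,40] for √434; ℓ=4 ⇒ convergent index 3
i=0: a=20 ⇒ p=20, q=1
…
i=2: a=4 ⇒ p=104, q=5
i=3: a=1 ⇒ p=125, q=6
(x₁, y₁) = (125, 6);  125² − 434·6² = 1 ✓
(x_2, y_2) = (125·125 + 434·6·6, 125·6 + 6·125) = (31249, 1500)
(x_3, y_3) = (125·31249 + 434·6·1500, 125·1500 + 6·31249) = (7812125, 374994)
(x_4, y_4) = (125·7812125 + 434·6·374994, 125·374994 + 6·7812125) = (1953000001, 93747000)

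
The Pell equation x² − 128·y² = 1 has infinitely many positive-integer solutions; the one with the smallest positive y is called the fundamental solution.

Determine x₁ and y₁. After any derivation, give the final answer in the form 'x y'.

577 51

[11; 3,5,3,22] for √128; ℓ=4 ⇒ convergent index 3
k=0  a_k=11  p_k/q_k = 11/1
k=1  a_k=3  p_k/q_k = 34/3
k=2  a_k=5  p_k/q_k = 181/16
k=3  a_k=3  p_k/q_k = 577/51
(x₁, y₁) = (577, 51);  577² − 128·51² = 1 ✓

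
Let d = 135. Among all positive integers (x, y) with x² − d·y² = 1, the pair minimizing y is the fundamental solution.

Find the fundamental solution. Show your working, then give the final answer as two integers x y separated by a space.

244 21

√135 = [11; 1,1,1,1,1,1,1,22, …], period ℓ=8 (even) → k=7
i=0: a=11 ⇒ p=11, q=1
i=1: a=1 ⇒ p=12, q=1
i=2: a=1 ⇒ p=23, q=2
i=3: a=1 ⇒ p=35, q=3
i=4: a=1 ⇒ p=58, q=5
i=5: a=1 ⇒ p=93, q=8
i=6: a=1 ⇒ p=151, q=13
i=7: a=1 ⇒ p=244, q=21
fundamental: x₁=244, y₁=21  (since 59536 − 135·441 = 1)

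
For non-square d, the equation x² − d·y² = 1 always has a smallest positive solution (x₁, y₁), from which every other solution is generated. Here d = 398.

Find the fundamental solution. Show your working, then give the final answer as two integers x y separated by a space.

399 20

√398 = [19; 1,18,1,38, …], period ℓ=4 (even) → k=3
i=0: a=19 ⇒ p=19, q=1
i=1: a=1 ⇒ p=20, q=1
i=2: a=18 ⇒ p=379, q=19
i=3: a=1 ⇒ p=399, q=20
→ (399, 20).  Check: 399²=159201, 398·20²=159200, difference 1.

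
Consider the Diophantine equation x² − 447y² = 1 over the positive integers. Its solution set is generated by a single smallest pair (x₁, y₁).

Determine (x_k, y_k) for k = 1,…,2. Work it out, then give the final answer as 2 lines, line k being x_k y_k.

148 7
43807 2072

√447 = [21; 7,42, …], period ℓ=2 (even) → k=1
step 0: (21, 1)  from 21·(1,0) + (0,1)
step 1: (148, 7)  from 7·(21,1) + (1,0)
fundamental: x₁=148, y₁=7  (since 21904 − 447·49 = 1)
n=2: (148,7)∘(148,7) = (148·148+447·7·7, 148·7+7·148) = (43807,2072)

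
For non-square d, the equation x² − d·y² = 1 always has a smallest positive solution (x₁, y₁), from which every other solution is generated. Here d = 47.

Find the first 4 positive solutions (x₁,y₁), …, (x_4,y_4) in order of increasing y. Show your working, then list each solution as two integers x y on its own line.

[6; 1,5,1,12] for √47; ℓ=4 ⇒ convergent index 3
a_0=6:  p_0=6·1+0=6,  q_0=6·0+1=1
a_1=1:  p_1=1·6+1=7,  q_1=1·1+0=1
a_2=5:  p_2=5·7+6=41,  q_2=5·1+1=6
a_3=1:  p_3=1·41+7=48,  q_3=1·6+1=7
→ (48, 7).  Check: 48²=2304, 47·7²=2303, difference 1.
(x_2, y_2) = (48·48 + 47·7·7, 48·7 + 7·48) = (4607, 672)
(x_3, y_3) = (48·4607 + 47·7·672, 48·672 + 7·4607) = (442224, 64505)
(x_4, y_4) = (48·442224 + 47·7·64505, 48·64505 + 7·442224) = (42448897, 6191808)

48 7
4607 672
442224 64505
42448897 6191808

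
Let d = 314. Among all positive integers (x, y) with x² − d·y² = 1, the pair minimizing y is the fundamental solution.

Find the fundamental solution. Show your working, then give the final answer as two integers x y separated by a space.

√314 → a₀=17, period (1,2,1,1,2,1,34); ℓ=7 odd so k=13
a_0=17:  p_0=17·1+0=17,  q_0=17·0+1=1
…
a_3=1:  p_3=1·53+18=71,  q_3=1·3+1=4
…
a_5=2:  p_5=2·124+71=319,  q_5=2·7+4=18
a_6=1:  p_6=1·319+124=443,  q_6=1·18+7=25
a_7=34:  p_7=34·443+319=15381,  q_7=34·25+18=868
a_8=1:  p_8=1·15381+443=15824,  q_8=1·868+25=893
a_9=2:  p_9=2·15824+15381=47029,  q_9=2·893+868=2654
…
a_12=2:  p_12=2·109882+62853=282617,  q_12=2·6201+3547=15949
a_13=1:  p_13=1·282617+109882=392499,  q_13=1·15949+6201=22150
fundamental: x₁=392499, y₁=22150  (since 154055465001 − 314·490622500 = 1)

392499 22150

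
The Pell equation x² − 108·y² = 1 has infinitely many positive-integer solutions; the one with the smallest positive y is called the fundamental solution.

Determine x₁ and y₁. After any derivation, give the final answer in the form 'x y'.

1351 130

d=108: √d = [10; 2,1,1,4,1,1,2,20] (ℓ=8, even), read p_7/q_7
step 0: (10, 1)  from 10·(1,0) + (0,1)
step 1: (21, 2)  from 2·(10,1) + (1,0)
step 2: (31, 3)  from 1·(21,2) + (10,1)
step 3: (52, 5)  from 1·(31,3) + (21,2)
step 4: (239, 23)  from 4·(52,5) + (31,3)
step 5: (291, 28)  from 1·(239,23) + (52,5)
step 6: (530, 51)  from 1·(291,28) + (239,23)
step 7: (1351, 130)  from 2·(530,51) + (291,28)
(x₁, y₁) = (1351, 130);  1351² − 108·130² = 1 ✓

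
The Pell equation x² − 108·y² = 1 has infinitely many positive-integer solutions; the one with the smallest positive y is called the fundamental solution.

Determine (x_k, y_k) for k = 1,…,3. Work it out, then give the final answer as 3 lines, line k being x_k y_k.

1351 130
3650401 351260
9863382151 949104390

d=108: √d = [10; 2,1,1,4,1,1,2,20] (ℓ=8, even), read p_7/q_7
i=0: a=10 ⇒ p=10, q=1
i=1: a=2 ⇒ p=21, q=2
i=2: a=1 ⇒ p=31, q=3
…
i=4: a=4 ⇒ p=239, q=23
i=5: a=1 ⇒ p=291, q=28
i=6: a=1 ⇒ p=530, q=51
i=7: a=2 ⇒ p=1351, q=130
(x₁, y₁) = (1351, 130);  1351² − 108·130² = 1 ✓
(x_2, y_2) = (1351·1351 + 108·130·130, 1351·130 + 130·1351) = (3650401, 351260)
(x_3, y_3) = (1351·3650401 + 108·130·351260, 1351·351260 + 130·3650401) = (9863382151, 949104390)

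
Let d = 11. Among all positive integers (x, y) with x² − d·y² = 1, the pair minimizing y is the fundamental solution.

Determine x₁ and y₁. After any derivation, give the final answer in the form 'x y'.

10 3

[3; 3,6] for √11; ℓ=2 ⇒ convergent index 1
step 0: (3, 1)  from 3·(1,0) + (0,1)
step 1: (10, 3)  from 3·(3,1) + (1,0)
fundamental: x₁=10, y₁=3  (since 100 − 11·9 = 1)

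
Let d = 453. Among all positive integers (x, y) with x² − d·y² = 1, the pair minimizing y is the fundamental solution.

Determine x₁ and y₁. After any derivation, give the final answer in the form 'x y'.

d=453: √d = [21; 3,1,1,10,14,10,1,1,3,42] (ℓ=10, even), read p_9/q_9
a_0=21:  p_0=21·1+0=21,  q_0=21·0+1=1
…
a_2=1:  p_2=1·64+21=85,  q_2=1·3+1=4
…
a_8=1:  p_8=1·245764+223565=469329,  q_8=1·11547+10504=22051
a_9=3:  p_9=3·469329+245764=1653751,  q_9=3·22051+11547=77700
(x₁, y₁) = (1653751, 77700);  1653751² − 453·77700² = 1 ✓

1653751 77700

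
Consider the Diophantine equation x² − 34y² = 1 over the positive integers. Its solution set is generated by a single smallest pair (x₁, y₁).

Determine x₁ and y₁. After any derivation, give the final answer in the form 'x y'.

35 6

√34 = [5; 1,4,1,10, …], period ℓ=4 (even) → k=3
a_0=5:  p_0=5·1+0=5,  q_0=5·0+1=1
…
a_2=4:  p_2=4·6+5=29,  q_2=4·1+1=5
a_3=1:  p_3=1·29+6=35,  q_3=1·5+1=6
→ (35, 6).  Check: 35²=1225, 34·6²=1224, difference 1.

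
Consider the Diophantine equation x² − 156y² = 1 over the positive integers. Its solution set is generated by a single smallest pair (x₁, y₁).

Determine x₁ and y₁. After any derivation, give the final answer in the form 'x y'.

25 2

√156 → a₀=12, period (2,24); ℓ=2 even so k=1
a_0=12:  p_0=12·1+0=12,  q_0=12·0+1=1
a_1=2:  p_1=2·12+1=25,  q_1=2·1+0=2
fundamental: x₁=25, y₁=2  (since 625 − 156·4 = 1)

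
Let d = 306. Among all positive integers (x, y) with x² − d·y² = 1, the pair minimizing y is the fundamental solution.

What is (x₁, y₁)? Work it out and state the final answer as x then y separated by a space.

√306 → a₀=17, period (2,34); ℓ=2 even so k=1
a_0=17:  p_0=17·1+0=17,  q_0=17·0+1=1
a_1=2:  p_1=2·17+1=35,  q_1=2·1+0=2
fundamental: x₁=35, y₁=2  (since 1225 − 306·4 = 1)

35 2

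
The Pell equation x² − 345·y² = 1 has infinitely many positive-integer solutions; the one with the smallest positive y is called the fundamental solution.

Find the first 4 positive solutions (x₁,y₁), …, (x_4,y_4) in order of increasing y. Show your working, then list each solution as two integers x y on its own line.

√345 = [18; 1,1,2,1,6,1,2,1,1,36, …], period ℓ=10 (even) → k=9
i=0: a=18 ⇒ p=18, q=1
i=1: a=1 ⇒ p=19, q=1
i=2: a=1 ⇒ p=37, q=2
i=3: a=2 ⇒ p=93, q=5
…
i=5: a=6 ⇒ p=873, q=47
…
i=7: a=2 ⇒ p=2879, q=155
i=8: a=1 ⇒ p=3882, q=209
i=9: a=1 ⇒ p=6761, q=364
fundamental: x₁=6761, y₁=364  (since 45711121 − 345·132496 = 1)
(6761+364√345)^2 = 91422241 + 4922008√345
(6761+364√345)^3 = 1236211536041 + 66555391812√345
(6761+364√345)^4 = 16716052298924161 + 899962003159856√345

6761 364
91422241 4922008
1236211536041 66555391812
16716052298924161 899962003159856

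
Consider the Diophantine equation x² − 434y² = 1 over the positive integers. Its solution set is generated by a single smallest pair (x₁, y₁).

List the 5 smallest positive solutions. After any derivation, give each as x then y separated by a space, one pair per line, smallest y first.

√434 → a₀=20, period (1,4,1,40); ℓ=4 even so k=3
i=0: a=20 ⇒ p=20, q=1
…
i=2: a=4 ⇒ p=104, q=5
i=3: a=1 ⇒ p=125, q=6
→ (125, 6).  Check: 125²=15625, 434·6²=15624, difference 1.
(x_2, y_2) = (125·125 + 434·6·6, 125·6 + 6·125) = (31249, 1500)
(x_3, y_3) = (125·31249 + 434·6·1500, 125·1500 + 6·31249) = (7812125, 374994)
(x_4, y_4) = (125·7812125 + 434·6·374994, 125·374994 + 6·7812125) = (1953000001, 93747000)
(x_5, y_5) = (125·1953000001 + 434·6·93747000, 125·93747000 + 6·1953000001) = (488242188125, 23436375006)

125 6
31249 1500
7812125 374994
1953000001 93747000
488242188125 23436375006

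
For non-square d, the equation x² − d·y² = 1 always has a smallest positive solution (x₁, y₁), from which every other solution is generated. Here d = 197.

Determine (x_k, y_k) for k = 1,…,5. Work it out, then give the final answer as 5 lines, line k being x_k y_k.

√197 = [14; 28, …], period ℓ=1 (odd) → k=1
a_0=14:  p_0=14·1+0=14,  q_0=14·0+1=1
a_1=28:  p_1=28·14+1=393,  q_1=28·1+0=28
(x₁, y₁) = (393, 28);  393² − 197·28² = 1 ✓
(x_2, y_2) = (393·393 + 197·28·28, 393·28 + 28·393) = (308897, 22008)
(x_3, y_3) = (393·308897 + 197·28·22008, 393·22008 + 28·308897) = (242792649, 17298260)
(x_4, y_4) = (393·242792649 + 197·28·17298260, 393·17298260 + 28·242792649) = (190834713217, 13596410352)
(x_5, y_5) = (393·190834713217 + 197·28·13596410352, 393·13596410352 + 28·190834713217) = (149995841795913, 10686761238412)

393 28
308897 22008
242792649 17298260
190834713217 13596410352
149995841795913 10686761238412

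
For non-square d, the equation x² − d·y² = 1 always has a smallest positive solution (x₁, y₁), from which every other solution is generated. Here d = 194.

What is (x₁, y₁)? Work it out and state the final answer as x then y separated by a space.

195 14

d=194: √d = [13; 1,12,1,26] (ℓ=4, even), read p_3/q_3
i=0: a=13 ⇒ p=13, q=1
i=1: a=1 ⇒ p=14, q=1
i=2: a=12 ⇒ p=181, q=13
i=3: a=1 ⇒ p=195, q=14
fundamental: x₁=195, y₁=14  (since 38025 − 194·196 = 1)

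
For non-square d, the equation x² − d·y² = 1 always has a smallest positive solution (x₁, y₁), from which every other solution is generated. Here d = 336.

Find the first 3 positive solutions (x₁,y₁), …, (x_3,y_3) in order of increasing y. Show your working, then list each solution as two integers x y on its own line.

55 3
6049 330
665335 36297

√336 = [18; 3,36, …], period ℓ=2 (even) → k=1
step 0: (18, 1)  from 18·(1,0) + (0,1)
step 1: (55, 3)  from 3·(18,1) + (1,0)
→ (55, 3).  Check: 55²=3025, 336·3²=3024, difference 1.
k=2:  x_2 = 55·55+336·3·3 = 6049,  y_2 = 55·3+3·55 = 330
k=3:  x_3 = 55·6049+336·3·330 = 665335,  y_3 = 55·330+3·6049 = 36297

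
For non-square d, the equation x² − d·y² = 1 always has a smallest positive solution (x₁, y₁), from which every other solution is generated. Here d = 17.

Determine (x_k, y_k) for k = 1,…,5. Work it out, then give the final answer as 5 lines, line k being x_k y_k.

33 8
2177 528
143649 34840
9478657 2298912
625447713 151693352

d=17: √d = [4; 8] (ℓ=1, odd), read p_1/q_1
i=0: a=4 ⇒ p=4, q=1
i=1: a=8 ⇒ p=33, q=8
fundamental: x₁=33, y₁=8  (since 1089 − 17·64 = 1)
(x_2, y_2) = (33·33 + 17·8·8, 33·8 + 8·33) = (2177, 528)
(x_3, y_3) = (33·2177 + 17·8·528, 33·528 + 8·2177) = (143649, 34840)
(x_4, y_4) = (33·143649 + 17·8·34840, 33·34840 + 8·143649) = (9478657, 2298912)
(x_5, y_5) = (33·9478657 + 17·8·2298912, 33·2298912 + 8·9478657) = (625447713, 151693352)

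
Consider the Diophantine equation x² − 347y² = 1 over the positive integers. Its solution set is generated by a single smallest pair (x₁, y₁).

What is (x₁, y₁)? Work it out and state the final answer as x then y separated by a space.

641602 34443

[18; 1,1,1,2,4,…,1,1,36] for √347; ℓ=14 ⇒ convergent index 13
i=0: a=18 ⇒ p=18, q=1
i=1: a=1 ⇒ p=19, q=1
i=2: a=1 ⇒ p=37, q=2
…
i=8: a=1 ⇒ p=15070, q=809
…
i=11: a=1 ⇒ p=238717, q=12815
i=12: a=1 ⇒ p=402885, q=21628
i=13: a=1 ⇒ p=641602, q=34443
→ (641602, 34443).  Check: 641602²=411653126404, 347·34443²=411653126403, difference 1.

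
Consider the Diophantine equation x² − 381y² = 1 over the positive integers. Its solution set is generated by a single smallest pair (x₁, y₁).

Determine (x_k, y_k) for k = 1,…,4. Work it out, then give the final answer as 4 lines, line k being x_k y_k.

1015 52
2060449 105560
4182710455 214286748
8490900163201 435001992880

√381 = [19; 1,1,12,1,1,38, …], period ℓ=6 (even) → k=5
a_0=19:  p_0=19·1+0=19,  q_0=19·0+1=1
a_1=1:  p_1=1·19+1=20,  q_1=1·1+0=1
…
a_3=12:  p_3=12·39+20=488,  q_3=12·2+1=25
a_4=1:  p_4=1·488+39=527,  q_4=1·25+2=27
a_5=1:  p_5=1·527+488=1015,  q_5=1·27+25=52
→ (1015, 52).  Check: 1015²=1030225, 381·52²=1030224, difference 1.
n=2: (1015,52)∘(1015,52) = (1015·1015+381·52·52, 1015·52+52·1015) = (2060449,105560)
n=3: (2060449,105560)∘(1015,52) = (1015·2060449+381·52·105560, 1015·105560+52·2060449) = (4182710455,214286748)
n=4: (4182710455,214286748)∘(1015,52) = (1015·4182710455+381·52·214286748, 1015·214286748+52·4182710455) = (8490900163201,435001992880)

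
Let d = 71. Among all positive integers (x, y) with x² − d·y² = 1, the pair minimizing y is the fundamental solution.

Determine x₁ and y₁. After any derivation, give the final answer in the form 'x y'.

3480 413

d=71: √d = [8; 2,2,1,7,1,2,2,16] (ℓ=8, even), read p_7/q_7
step 0: (8, 1)  from 8·(1,0) + (0,1)
step 1: (17, 2)  from 2·(8,1) + (1,0)
step 2: (42, 5)  from 2·(17,2) + (8,1)
step 3: (59, 7)  from 1·(42,5) + (17,2)
…
step 5: (514, 61)  from 1·(455,54) + (59,7)
step 6: (1483, 176)  from 2·(514,61) + (455,54)
step 7: (3480, 413)  from 2·(1483,176) + (514,61)
(x₁, y₁) = (3480, 413);  3480² − 71·413² = 1 ✓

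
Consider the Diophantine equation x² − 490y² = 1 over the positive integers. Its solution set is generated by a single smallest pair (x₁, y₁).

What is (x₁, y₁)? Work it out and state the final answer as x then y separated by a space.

1039681 46968

[22; 7,2,1,4,4,4,1,2,7,44] for √490; ℓ=10 ⇒ convergent index 9
a_0=22:  p_0=22·1+0=22,  q_0=22·0+1=1
a_1=7:  p_1=7·22+1=155,  q_1=7·1+0=7
…
a_3=1:  p_3=1·332+155=487,  q_3=1·15+7=22
a_4=4:  p_4=4·487+332=2280,  q_4=4·22+15=103
a_5=4:  p_5=4·2280+487=9607,  q_5=4·103+22=434
a_6=4:  p_6=4·9607+2280=40708,  q_6=4·434+103=1839
…
a_8=2:  p_8=2·50315+40708=141338,  q_8=2·2273+1839=6385
a_9=7:  p_9=7·141338+50315=1039681,  q_9=7·6385+2273=46968
fundamental: x₁=1039681, y₁=46968  (since 1080936581761 − 490·2205993024 = 1)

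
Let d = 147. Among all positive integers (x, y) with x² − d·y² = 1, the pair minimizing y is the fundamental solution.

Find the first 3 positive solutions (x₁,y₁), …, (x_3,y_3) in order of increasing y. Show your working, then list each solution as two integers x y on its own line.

97 8
18817 1552
3650401 301080

√147 → a₀=12, period (8,24); ℓ=2 even so k=1
k=0  a_k=12  p_k/q_k = 12/1
k=1  a_k=8  p_k/q_k = 97/8
(x₁, y₁) = (97, 8);  97² − 147·8² = 1 ✓
n=2: (97,8)∘(97,8) = (97·97+147·8·8, 97·8+8·97) = (18817,1552)
n=3: (18817,1552)∘(97,8) = (97·18817+147·8·1552, 97·1552+8·18817) = (3650401,301080)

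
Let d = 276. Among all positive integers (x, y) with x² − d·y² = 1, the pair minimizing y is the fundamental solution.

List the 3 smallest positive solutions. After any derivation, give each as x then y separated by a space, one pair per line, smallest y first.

[16; 1,1,1,1,2,2,2,1,1,1,1,32] for √276; ℓ=12 ⇒ convergent index 11
k=0  a_k=16  p_k/q_k = 16/1
k=1  a_k=1  p_k/q_k = 17/1
k=2  a_k=1  p_k/q_k = 33/2
k=3  a_k=1  p_k/q_k = 50/3
k=4  a_k=1  p_k/q_k = 83/5
k=5  a_k=2  p_k/q_k = 216/13
k=6  a_k=2  p_k/q_k = 515/31
k=7  a_k=2  p_k/q_k = 1246/75
…
k=10  a_k=1  p_k/q_k = 4768/287
k=11  a_k=1  p_k/q_k = 7775/468
→ (7775, 468).  Check: 7775²=60450625, 276·468²=60450624, difference 1.
(7775+468√276)^2 = 120901249 + 7277400√276
(7775+468√276)^3 = 1880014414175 + 113163569532√276

7775 468
120901249 7277400
1880014414175 113163569532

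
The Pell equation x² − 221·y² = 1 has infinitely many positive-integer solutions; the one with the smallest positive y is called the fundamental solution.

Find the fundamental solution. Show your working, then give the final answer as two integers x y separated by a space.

1665 112

√221 = [14; 1,6,2,6,1,28, …], period ℓ=6 (even) → k=5
step 0: (14, 1)  from 14·(1,0) + (0,1)
step 1: (15, 1)  from 1·(14,1) + (1,0)
step 2: (104, 7)  from 6·(15,1) + (14,1)
step 3: (223, 15)  from 2·(104,7) + (15,1)
step 4: (1442, 97)  from 6·(223,15) + (104,7)
step 5: (1665, 112)  from 1·(1442,97) + (223,15)
(x₁, y₁) = (1665, 112);  1665² − 221·112² = 1 ✓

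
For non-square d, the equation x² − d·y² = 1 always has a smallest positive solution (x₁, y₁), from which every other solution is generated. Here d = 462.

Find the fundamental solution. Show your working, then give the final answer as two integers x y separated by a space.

√462 = [21; 2,42, …], period ℓ=2 (even) → k=1
step 0: (21, 1)  from 21·(1,0) + (0,1)
step 1: (43, 2)  from 2·(21,1) + (1,0)
(x₁, y₁) = (43, 2);  43² − 462·2² = 1 ✓

43 2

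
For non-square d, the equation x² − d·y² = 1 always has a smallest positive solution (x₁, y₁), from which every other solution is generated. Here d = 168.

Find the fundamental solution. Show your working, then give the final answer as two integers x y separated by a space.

13 1

√168 = [12; 1,24, …], period ℓ=2 (even) → k=1
step 0: (12, 1)  from 12·(1,0) + (0,1)
step 1: (13, 1)  from 1·(12,1) + (1,0)
fundamental: x₁=13, y₁=1  (since 169 − 168·1 = 1)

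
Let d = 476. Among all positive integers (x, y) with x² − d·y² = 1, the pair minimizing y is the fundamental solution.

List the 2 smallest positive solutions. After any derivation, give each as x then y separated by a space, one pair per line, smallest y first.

28799 1320
1658764801 76029360

√476 = [21; 1,4,2,10,2,4,1,42, …], period ℓ=8 (even) → k=7
step 0: (21, 1)  from 21·(1,0) + (0,1)
step 1: (22, 1)  from 1·(21,1) + (1,0)
step 2: (109, 5)  from 4·(22,1) + (21,1)
…
step 6: (23541, 1079)  from 4·(5258,241) + (2509,115)
step 7: (28799, 1320)  from 1·(23541,1079) + (5258,241)
fundamental: x₁=28799, y₁=1320  (since 829382401 − 476·1742400 = 1)
(x_2, y_2) = (28799·28799 + 476·1320·1320, 28799·1320 + 1320·28799) = (1658764801, 76029360)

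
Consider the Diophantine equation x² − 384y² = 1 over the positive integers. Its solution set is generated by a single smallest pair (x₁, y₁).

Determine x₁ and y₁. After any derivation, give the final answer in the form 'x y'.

√384 → a₀=19, period (1,1,2,9,2,1,1,38); ℓ=8 even so k=7
a_0=19:  p_0=19·1+0=19,  q_0=19·0+1=1
…
a_6=1:  p_6=1·1940+921=2861,  q_6=1·99+47=146
a_7=1:  p_7=1·2861+1940=4801,  q_7=1·146+99=245
→ (4801, 245).  Check: 4801²=23049601, 384·245²=23049600, difference 1.

4801 245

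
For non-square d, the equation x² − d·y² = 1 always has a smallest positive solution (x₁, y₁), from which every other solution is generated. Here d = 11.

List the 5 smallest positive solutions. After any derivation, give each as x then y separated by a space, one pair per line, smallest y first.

[3; 3,6] for √11; ℓ=2 ⇒ convergent index 1
k=0  a_k=3  p_k/q_k = 3/1
k=1  a_k=3  p_k/q_k = 10/3
(x₁, y₁) = (10, 3);  10² − 11·3² = 1 ✓
(10+3√11)^2 = 199 + 60√11
(10+3√11)^3 = 3970 + 1197√11
(10+3√11)^4 = 79201 + 23880√11
(10+3√11)^5 = 1580050 + 476403√11

10 3
199 60
3970 1197
79201 23880
1580050 476403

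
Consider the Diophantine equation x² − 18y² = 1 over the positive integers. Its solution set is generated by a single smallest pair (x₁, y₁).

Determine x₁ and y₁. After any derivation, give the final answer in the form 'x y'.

17 4

[4; 4,8] for √18; ℓ=2 ⇒ convergent index 1
k=0  a_k=4  p_k/q_k = 4/1
k=1  a_k=4  p_k/q_k = 17/4
fundamental: x₁=17, y₁=4  (since 289 − 18·16 = 1)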